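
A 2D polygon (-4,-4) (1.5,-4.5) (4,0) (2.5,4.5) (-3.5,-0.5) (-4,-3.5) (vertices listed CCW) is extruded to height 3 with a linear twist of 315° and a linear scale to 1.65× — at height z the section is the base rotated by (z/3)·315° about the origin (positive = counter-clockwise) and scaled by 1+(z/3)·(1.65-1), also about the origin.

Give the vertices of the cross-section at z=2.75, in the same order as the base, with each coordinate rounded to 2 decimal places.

t = z/height = 2.75/3 = 0.916667
s = 1 + (scale-1)·z/height = 1 + (1.65-1)·2.75/3 = 1.595833
θ = twist·z/height = 315°·2.75/3 = 288.7500° = 5.039638 rad
cos θ = 0.321439, sin θ = -0.946930 (intermediates below are computed at full precision and shown rounded to 5 d.p.)
v1: (-4,-4) → rotate → (-5.07348,2.50196) → ×s → (-8.09643,3.99272) → (-8.10,3.99)
v2: (1.5,-4.5) → rotate → (-3.77903,-2.86687) → ×s → (-6.03070,-4.57505) → (-6.03,-4.58)
v3: (4,0) → rotate → (1.28576,-3.78772) → ×s → (2.05186,-6.04457) → (2.05,-6.04)
v4: (2.5,4.5) → rotate → (5.06478,-0.92085) → ×s → (8.08255,-1.46952) → (8.08,-1.47)
v5: (-3.5,-0.5) → rotate → (-1.59850,3.15354) → ×s → (-2.55094,5.03252) → (-2.55,5.03)
v6: (-4,-3.5) → rotate → (-4.60001,2.66268) → ×s → (-7.34085,4.24920) → (-7.34,4.25)

Cross-section at z=2.75: (-8.10,3.99) (-6.03,-4.58) (2.05,-6.04) (8.08,-1.47) (-2.55,5.03) (-7.34,4.25)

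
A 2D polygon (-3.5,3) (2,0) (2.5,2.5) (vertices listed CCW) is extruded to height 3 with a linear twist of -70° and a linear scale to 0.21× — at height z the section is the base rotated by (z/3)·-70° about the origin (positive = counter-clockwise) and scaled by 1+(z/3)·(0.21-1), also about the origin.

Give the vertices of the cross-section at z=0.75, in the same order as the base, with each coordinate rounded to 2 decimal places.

t = z/height = 0.75/3 = 0.25
s = 1 + (scale-1)·z/height = 1 + (0.21-1)·0.75/3 = 0.802500
θ = twist·z/height = -70°·0.75/3 = -17.5000° = -0.305433 rad
cos θ = 0.953717, sin θ = -0.300706 (intermediates below are computed at full precision and shown rounded to 5 d.p.)
v1: (-3.5,3) → rotate → (-2.43589,3.91362) → ×s → (-1.95480,3.14068) → (-1.95,3.14)
v2: (2,0) → rotate → (1.90743,-0.60141) → ×s → (1.53072,-0.48263) → (1.53,-0.48)
v3: (2.5,2.5) → rotate → (3.13606,1.63253) → ×s → (2.51669,1.31010) → (2.52,1.31)

Cross-section at z=0.75: (-1.95,3.14) (1.53,-0.48) (2.52,1.31)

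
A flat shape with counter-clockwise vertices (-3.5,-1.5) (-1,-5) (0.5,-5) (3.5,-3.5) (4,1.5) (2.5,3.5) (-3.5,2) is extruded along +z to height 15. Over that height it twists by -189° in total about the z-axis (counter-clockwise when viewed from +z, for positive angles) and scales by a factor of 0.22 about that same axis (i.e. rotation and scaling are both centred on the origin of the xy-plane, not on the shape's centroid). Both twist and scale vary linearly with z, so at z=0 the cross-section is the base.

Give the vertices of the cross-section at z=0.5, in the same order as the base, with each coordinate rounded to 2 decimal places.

t = z/height = 0.5/15 = 0.0333333
s = 1 + (scale-1)·z/height = 1 + (0.22-1)·0.5/15 = 0.974000
θ = twist·z/height = -189°·0.5/15 = -6.3000° = -0.109956 rad
cos θ = 0.993961, sin θ = -0.109734 (intermediates below are computed at full precision and shown rounded to 5 d.p.)
v1: (-3.5,-1.5) → rotate → (-3.64346,-1.10687) → ×s → (-3.54873,-1.07809) → (-3.55,-1.08)
v2: (-1,-5) → rotate → (-1.54263,-4.86007) → ×s → (-1.50252,-4.73371) → (-1.50,-4.73)
v3: (0.5,-5) → rotate → (-0.05169,-5.02467) → ×s → (-0.05035,-4.89403) → (-0.05,-4.89)
v4: (3.5,-3.5) → rotate → (3.09479,-3.86293) → ×s → (3.01433,-3.76250) → (3.01,-3.76)
v5: (4,1.5) → rotate → (4.14045,1.05200) → ×s → (4.03279,1.02465) → (4.03,1.02)
v6: (2.5,3.5) → rotate → (2.86897,3.20453) → ×s → (2.79438,3.12121) → (2.79,3.12)
v7: (-3.5,2) → rotate → (-3.25939,2.37199) → ×s → (-3.17465,2.31032) → (-3.17,2.31)

Cross-section at z=0.5: (-3.55,-1.08) (-1.50,-4.73) (-0.05,-4.89) (3.01,-3.76) (4.03,1.02) (2.79,3.12) (-3.17,2.31)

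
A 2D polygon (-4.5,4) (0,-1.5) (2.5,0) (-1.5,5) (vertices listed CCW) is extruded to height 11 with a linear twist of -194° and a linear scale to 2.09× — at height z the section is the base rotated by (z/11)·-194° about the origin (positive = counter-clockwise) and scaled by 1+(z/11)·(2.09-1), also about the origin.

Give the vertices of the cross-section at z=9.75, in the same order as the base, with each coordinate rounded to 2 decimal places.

Cross-section at z=9.75: (9.86,-6.55) (-0.41,2.92) (-4.87,-0.69) (4.30,-9.32)

t = z/height = 9.75/11 = 0.886364
s = 1 + (scale-1)·z/height = 1 + (2.09-1)·9.75/11 = 1.966136
θ = twist·z/height = -194°·9.75/11 = -171.9545° = -3.001173 rad
cos θ = -0.990157, sin θ = -0.139959 (intermediates below are computed at full precision and shown rounded to 5 d.p.)
v1: (-4.5,4) → rotate → (5.01554,-3.33082) → ×s → (9.86124,-6.54884) → (9.86,-6.55)
v2: (0,-1.5) → rotate → (-0.20994,1.48524) → ×s → (-0.41277,2.92018) → (-0.41,2.92)
v3: (2.5,0) → rotate → (-2.47539,-0.34990) → ×s → (-4.86696,-0.68794) → (-4.87,-0.69)
v4: (-1.5,5) → rotate → (2.18503,-4.74085) → ×s → (4.29607,-9.32116) → (4.30,-9.32)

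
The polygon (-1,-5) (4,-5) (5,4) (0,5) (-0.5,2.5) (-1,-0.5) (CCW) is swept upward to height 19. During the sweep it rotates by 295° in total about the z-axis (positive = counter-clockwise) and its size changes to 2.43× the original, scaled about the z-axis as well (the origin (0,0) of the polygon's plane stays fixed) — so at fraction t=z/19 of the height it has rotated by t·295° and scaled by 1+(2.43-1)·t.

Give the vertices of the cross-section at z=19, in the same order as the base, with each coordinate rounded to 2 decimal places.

t = z/height = 19/19 = 1
s = 1 + (scale-1)·z/height = 1 + (2.43-1)·19/19 = 2.430000
θ = twist·z/height = 295°·19/19 = 295.0000° = 5.148721 rad
cos θ = 0.422618, sin θ = -0.906308 (intermediates below are computed at full precision and shown rounded to 5 d.p.)
v1: (-1,-5) → rotate → (-4.95416,-1.20678) → ×s → (-12.03860,-2.93248) → (-12.04,-2.93)
v2: (4,-5) → rotate → (-2.84107,-5.73832) → ×s → (-6.90379,-13.94412) → (-6.90,-13.94)
v3: (5,4) → rotate → (5.73832,-2.84107) → ×s → (13.94412,-6.90379) → (13.94,-6.90)
v4: (0,5) → rotate → (4.53154,2.11309) → ×s → (11.01164,5.13481) → (11.01,5.13)
v5: (-0.5,2.5) → rotate → (2.05446,1.50970) → ×s → (4.99234,3.66857) → (4.99,3.67)
v6: (-1,-0.5) → rotate → (-0.87577,0.69500) → ×s → (-2.12813,1.68885) → (-2.13,1.69)

Cross-section at z=19: (-12.04,-2.93) (-6.90,-13.94) (13.94,-6.90) (11.01,5.13) (4.99,3.67) (-2.13,1.69)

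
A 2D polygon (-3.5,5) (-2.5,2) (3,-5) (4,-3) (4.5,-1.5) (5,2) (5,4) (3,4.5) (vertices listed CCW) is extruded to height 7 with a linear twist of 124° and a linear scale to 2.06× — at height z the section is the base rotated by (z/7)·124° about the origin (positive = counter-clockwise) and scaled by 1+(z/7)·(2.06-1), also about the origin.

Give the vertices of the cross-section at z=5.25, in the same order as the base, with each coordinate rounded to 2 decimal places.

Cross-section at z=5.25: (-8.63,-6.74) (-3.35,-4.67) (8.68,5.85) (5.00,7.45) (2.27,8.21) (-4.05,8.77) (-7.64,8.59) (-8.35,4.95)

t = z/height = 5.25/7 = 0.75
s = 1 + (scale-1)·z/height = 1 + (2.06-1)·5.25/7 = 1.795000
θ = twist·z/height = 124°·5.25/7 = 93.0000° = 1.623156 rad
cos θ = -0.052336, sin θ = 0.998630 (intermediates below are computed at full precision and shown rounded to 5 d.p.)
v1: (-3.5,5) → rotate → (-4.80997,-3.75688) → ×s → (-8.63390,-6.74361) → (-8.63,-6.74)
v2: (-2.5,2) → rotate → (-1.86642,-2.60125) → ×s → (-3.35022,-4.66924) → (-3.35,-4.67)
v3: (3,-5) → rotate → (4.83614,3.25757) → ×s → (8.68087,5.84734) → (8.68,5.85)
v4: (4,-3) → rotate → (2.78654,4.15153) → ×s → (5.00185,7.45199) → (5.00,7.45)
v5: (4.5,-1.5) → rotate → (1.26243,4.57234) → ×s → (2.26607,8.20734) → (2.27,8.21)
v6: (5,2) → rotate → (-2.25894,4.88848) → ×s → (-4.05480,8.77481) → (-4.05,8.77)
v7: (5,4) → rotate → (-4.25620,4.78380) → ×s → (-7.63988,8.58693) → (-7.64,8.59)
v8: (3,4.5) → rotate → (-4.65084,2.76038) → ×s → (-8.34826,4.95488) → (-8.35,4.95)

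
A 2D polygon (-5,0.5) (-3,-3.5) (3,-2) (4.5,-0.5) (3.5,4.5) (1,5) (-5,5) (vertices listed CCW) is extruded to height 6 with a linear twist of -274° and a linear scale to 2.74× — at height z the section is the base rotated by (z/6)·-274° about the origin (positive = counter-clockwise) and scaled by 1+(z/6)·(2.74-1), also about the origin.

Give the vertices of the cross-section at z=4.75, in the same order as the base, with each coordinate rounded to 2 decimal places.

t = z/height = 4.75/6 = 0.791667
s = 1 + (scale-1)·z/height = 1 + (2.74-1)·4.75/6 = 2.377500
θ = twist·z/height = -274°·4.75/6 = -216.9167° = -3.785910 rad
cos θ = -0.799510, sin θ = 0.600653 (intermediates below are computed at full precision and shown rounded to 5 d.p.)
v1: (-5,0.5) → rotate → (3.69722,-3.40302) → ×s → (8.79015,-8.09068) → (8.79,-8.09)
v2: (-3,-3.5) → rotate → (4.50081,0.99633) → ×s → (10.70069,2.36877) → (10.70,2.37)
v3: (3,-2) → rotate → (-1.19722,3.40098) → ×s → (-2.84640,8.08583) → (-2.85,8.09)
v4: (4.5,-0.5) → rotate → (-3.29747,3.10269) → ×s → (-7.83973,7.37665) → (-7.84,7.38)
v5: (3.5,4.5) → rotate → (-5.50122,-1.49551) → ×s → (-13.07916,-3.55558) → (-13.08,-3.56)
v6: (1,5) → rotate → (-3.80277,-3.39690) → ×s → (-9.04110,-8.07612) → (-9.04,-8.08)
v7: (-5,5) → rotate → (0.99429,-7.00081) → ×s → (2.36391,-16.64444) → (2.36,-16.64)

Cross-section at z=4.75: (8.79,-8.09) (10.70,2.37) (-2.85,8.09) (-7.84,7.38) (-13.08,-3.56) (-9.04,-8.08) (2.36,-16.64)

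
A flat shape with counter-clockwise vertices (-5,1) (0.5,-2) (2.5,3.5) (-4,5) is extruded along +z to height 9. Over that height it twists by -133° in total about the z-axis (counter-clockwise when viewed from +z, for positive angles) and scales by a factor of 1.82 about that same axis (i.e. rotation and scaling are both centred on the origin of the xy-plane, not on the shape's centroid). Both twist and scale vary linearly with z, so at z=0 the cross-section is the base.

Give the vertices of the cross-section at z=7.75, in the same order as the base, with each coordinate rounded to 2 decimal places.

t = z/height = 7.75/9 = 0.861111
s = 1 + (scale-1)·z/height = 1 + (1.82-1)·7.75/9 = 1.706111
θ = twist·z/height = -133°·7.75/9 = -114.5278° = -1.998887 rad
cos θ = -0.415134, sin θ = -0.909760 (intermediates below are computed at full precision and shown rounded to 5 d.p.)
v1: (-5,1) → rotate → (2.98543,4.13367) → ×s → (5.09348,7.05249) → (5.09,7.05)
v2: (0.5,-2) → rotate → (-2.02709,0.37539) → ×s → (-3.45844,0.64045) → (-3.46,0.64)
v3: (2.5,3.5) → rotate → (2.14632,-3.72737) → ×s → (3.66187,-6.35931) → (3.66,-6.36)
v4: (-4,5) → rotate → (6.20934,1.56337) → ×s → (10.59382,2.66728) → (10.59,2.67)

Cross-section at z=7.75: (5.09,7.05) (-3.46,0.64) (3.66,-6.36) (10.59,2.67)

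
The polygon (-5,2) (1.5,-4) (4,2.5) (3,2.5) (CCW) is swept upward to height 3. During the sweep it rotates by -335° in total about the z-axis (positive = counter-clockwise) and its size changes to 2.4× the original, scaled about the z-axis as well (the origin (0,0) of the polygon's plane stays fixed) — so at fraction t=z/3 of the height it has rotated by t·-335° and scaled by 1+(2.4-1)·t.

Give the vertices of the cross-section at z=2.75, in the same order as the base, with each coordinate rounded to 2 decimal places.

Cross-section at z=2.75: (-10.53,-6.35) (9.35,-2.77) (0.95,10.73) (-0.42,8.91)

t = z/height = 2.75/3 = 0.916667
s = 1 + (scale-1)·z/height = 1 + (2.4-1)·2.75/3 = 2.283333
θ = twist·z/height = -335°·2.75/3 = -307.0833° = -5.359615 rad
cos θ = 0.602976, sin θ = 0.797759 (intermediates below are computed at full precision and shown rounded to 5 d.p.)
v1: (-5,2) → rotate → (-4.61040,-2.78284) → ×s → (-10.52708,-6.35416) → (-10.53,-6.35)
v2: (1.5,-4) → rotate → (4.09550,-1.21526) → ×s → (9.35139,-2.77485) → (9.35,-2.77)
v3: (4,2.5) → rotate → (0.41751,4.69848) → ×s → (0.95330,10.72819) → (0.95,10.73)
v4: (3,2.5) → rotate → (-0.18547,3.90072) → ×s → (-0.42349,8.90664) → (-0.42,8.91)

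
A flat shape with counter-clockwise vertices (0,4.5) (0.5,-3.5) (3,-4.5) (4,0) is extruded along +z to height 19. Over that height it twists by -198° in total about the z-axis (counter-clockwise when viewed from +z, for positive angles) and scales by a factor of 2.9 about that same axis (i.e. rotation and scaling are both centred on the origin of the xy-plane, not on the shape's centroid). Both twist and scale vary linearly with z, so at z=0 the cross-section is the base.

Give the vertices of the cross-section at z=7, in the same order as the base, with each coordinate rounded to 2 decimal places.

Cross-section at z=7: (7.31,2.24) (-5.44,-2.56) (-5.82,-7.12) (1.99,-6.50)

t = z/height = 7/19 = 0.368421
s = 1 + (scale-1)·z/height = 1 + (2.9-1)·7/19 = 1.700000
θ = twist·z/height = -198°·7/19 = -72.9474° = -1.273172 rad
cos θ = 0.293250, sin θ = -0.956036 (intermediates below are computed at full precision and shown rounded to 5 d.p.)
v1: (0,4.5) → rotate → (4.30216,1.31963) → ×s → (7.31367,2.24336) → (7.31,2.24)
v2: (0.5,-3.5) → rotate → (-3.19950,-1.50439) → ×s → (-5.43915,-2.55747) → (-5.44,-2.56)
v3: (3,-4.5) → rotate → (-3.42241,-4.18773) → ×s → (-5.81810,-7.11915) → (-5.82,-7.12)
v4: (4,0) → rotate → (1.17300,-3.82414) → ×s → (1.99410,-6.50104) → (1.99,-6.50)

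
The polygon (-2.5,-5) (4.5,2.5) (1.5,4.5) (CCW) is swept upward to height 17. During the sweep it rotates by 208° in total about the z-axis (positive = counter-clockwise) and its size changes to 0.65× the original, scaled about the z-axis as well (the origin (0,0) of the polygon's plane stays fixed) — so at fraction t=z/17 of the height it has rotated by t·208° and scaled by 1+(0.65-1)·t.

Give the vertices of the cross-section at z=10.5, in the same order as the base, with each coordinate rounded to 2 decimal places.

Cross-section at z=10.5: (4.29,0.90) (-3.73,1.54) (-3.49,-1.27)

t = z/height = 10.5/17 = 0.617647
s = 1 + (scale-1)·z/height = 1 + (0.65-1)·10.5/17 = 0.783824
θ = twist·z/height = 208°·10.5/17 = 128.4706° = 2.242235 rad
cos θ = -0.622113, sin θ = 0.782928 (intermediates below are computed at full precision and shown rounded to 5 d.p.)
v1: (-2.5,-5) → rotate → (5.46992,1.15325) → ×s → (4.28745,0.90394) → (4.29,0.90)
v2: (4.5,2.5) → rotate → (-4.75683,1.96789) → ×s → (-3.72851,1.54248) → (-3.73,1.54)
v3: (1.5,4.5) → rotate → (-4.45634,-1.62512) → ×s → (-3.49299,-1.27380) → (-3.49,-1.27)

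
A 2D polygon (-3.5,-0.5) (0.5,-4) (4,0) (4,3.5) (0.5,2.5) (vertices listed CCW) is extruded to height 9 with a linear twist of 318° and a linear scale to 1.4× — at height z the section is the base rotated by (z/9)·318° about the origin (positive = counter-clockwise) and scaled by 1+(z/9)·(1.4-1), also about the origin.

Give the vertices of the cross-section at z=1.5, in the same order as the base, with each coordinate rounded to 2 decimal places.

t = z/height = 1.5/9 = 0.166667
s = 1 + (scale-1)·z/height = 1 + (1.4-1)·1.5/9 = 1.066667
θ = twist·z/height = 318°·1.5/9 = 53.0000° = 0.925025 rad
cos θ = 0.601815, sin θ = 0.798636 (intermediates below are computed at full precision and shown rounded to 5 d.p.)
v1: (-3.5,-0.5) → rotate → (-1.70703,-3.09613) → ×s → (-1.82084,-3.30254) → (-1.82,-3.30)
v2: (0.5,-4) → rotate → (3.49545,-2.00794) → ×s → (3.72848,-2.14181) → (3.73,-2.14)
v3: (4,0) → rotate → (2.40726,3.19454) → ×s → (2.56774,3.40751) → (2.57,3.41)
v4: (4,3.5) → rotate → (-0.38796,5.30089) → ×s → (-0.41383,5.65429) → (-0.41,5.65)
v5: (0.5,2.5) → rotate → (-1.69568,1.90386) → ×s → (-1.80873,2.03078) → (-1.81,2.03)

Cross-section at z=1.5: (-1.82,-3.30) (3.73,-2.14) (2.57,3.41) (-0.41,5.65) (-1.81,2.03)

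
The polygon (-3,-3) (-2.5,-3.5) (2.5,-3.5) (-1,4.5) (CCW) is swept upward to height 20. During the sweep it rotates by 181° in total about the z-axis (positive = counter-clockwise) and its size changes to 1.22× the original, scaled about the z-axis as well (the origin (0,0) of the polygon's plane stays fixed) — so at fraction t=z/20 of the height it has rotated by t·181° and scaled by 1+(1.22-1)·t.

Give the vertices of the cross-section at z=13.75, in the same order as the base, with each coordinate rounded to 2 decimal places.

Cross-section at z=13.75: (4.80,-0.90) (4.95,-0.10) (1.70,4.65) (-3.62,-3.88)

t = z/height = 13.75/20 = 0.6875
s = 1 + (scale-1)·z/height = 1 + (1.22-1)·13.75/20 = 1.151250
θ = twist·z/height = 181°·13.75/20 = 124.4375° = 2.171844 rad
cos θ = -0.565507, sin θ = 0.824744 (intermediates below are computed at full precision and shown rounded to 5 d.p.)
v1: (-3,-3) → rotate → (4.17075,-0.77771) → ×s → (4.80158,-0.89534) → (4.80,-0.90)
v2: (-2.5,-3.5) → rotate → (4.30037,-0.08258) → ×s → (4.95080,-0.09508) → (4.95,-0.10)
v3: (2.5,-3.5) → rotate → (1.47284,4.04113) → ×s → (1.69560,4.65235) → (1.70,4.65)
v4: (-1,4.5) → rotate → (-3.14584,-3.36952) → ×s → (-3.62165,-3.87917) → (-3.62,-3.88)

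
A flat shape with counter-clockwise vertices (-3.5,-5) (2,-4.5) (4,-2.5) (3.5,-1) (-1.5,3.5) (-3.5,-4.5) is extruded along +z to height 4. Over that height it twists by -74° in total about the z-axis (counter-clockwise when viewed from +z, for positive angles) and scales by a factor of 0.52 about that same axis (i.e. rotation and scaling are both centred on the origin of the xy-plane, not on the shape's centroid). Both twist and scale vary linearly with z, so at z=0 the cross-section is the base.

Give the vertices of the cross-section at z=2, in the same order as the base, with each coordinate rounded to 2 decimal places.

t = z/height = 2/4 = 0.5
s = 1 + (scale-1)·z/height = 1 + (0.52-1)·2/4 = 0.760000
θ = twist·z/height = -74°·2/4 = -37.0000° = -0.645772 rad
cos θ = 0.798636, sin θ = -0.601815 (intermediates below are computed at full precision and shown rounded to 5 d.p.)
v1: (-3.5,-5) → rotate → (-5.80430,-1.88682) → ×s → (-4.41127,-1.43399) → (-4.41,-1.43)
v2: (2,-4.5) → rotate → (-1.11090,-4.79749) → ×s → (-0.84428,-3.64609) → (-0.84,-3.65)
v3: (4,-2.5) → rotate → (1.69000,-4.40385) → ×s → (1.28440,-3.34693) → (1.28,-3.35)
v4: (3.5,-1) → rotate → (2.19341,-2.90499) → ×s → (1.66699,-2.20779) → (1.67,-2.21)
v5: (-1.5,3.5) → rotate → (0.90840,3.69795) → ×s → (0.69038,2.81044) → (0.69,2.81)
v6: (-3.5,-4.5) → rotate → (-5.50339,-1.48751) → ×s → (-4.18258,-1.13051) → (-4.18,-1.13)

Cross-section at z=2: (-4.41,-1.43) (-0.84,-3.65) (1.28,-3.35) (1.67,-2.21) (0.69,2.81) (-4.18,-1.13)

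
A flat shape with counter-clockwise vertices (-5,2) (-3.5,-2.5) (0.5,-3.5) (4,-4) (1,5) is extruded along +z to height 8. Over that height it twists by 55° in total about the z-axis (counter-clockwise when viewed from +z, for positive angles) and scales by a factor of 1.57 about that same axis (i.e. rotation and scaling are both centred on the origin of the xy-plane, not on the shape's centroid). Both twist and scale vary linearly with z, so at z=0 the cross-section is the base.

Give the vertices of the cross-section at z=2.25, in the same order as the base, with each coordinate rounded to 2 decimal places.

Cross-section at z=2.25: (-6.21,0.69) (-3.14,-3.88) (1.64,-3.76) (5.71,-3.24) (-0.43,5.90)

t = z/height = 2.25/8 = 0.28125
s = 1 + (scale-1)·z/height = 1 + (1.57-1)·2.25/8 = 1.160313
θ = twist·z/height = 55°·2.25/8 = 15.4688° = 0.269981 rad
cos θ = 0.963776, sin θ = 0.266713 (intermediates below are computed at full precision and shown rounded to 5 d.p.)
v1: (-5,2) → rotate → (-5.35231,0.59399) → ×s → (-6.21035,0.68921) → (-6.21,0.69)
v2: (-3.5,-2.5) → rotate → (-2.70643,-3.34293) → ×s → (-3.14031,-3.87885) → (-3.14,-3.88)
v3: (0.5,-3.5) → rotate → (1.41538,-3.23986) → ×s → (1.64229,-3.75925) → (1.64,-3.76)
v4: (4,-4) → rotate → (4.92196,-2.78825) → ×s → (5.71101,-3.23525) → (5.71,-3.24)
v5: (1,5) → rotate → (-0.36979,5.08559) → ×s → (-0.42907,5.90088) → (-0.43,5.90)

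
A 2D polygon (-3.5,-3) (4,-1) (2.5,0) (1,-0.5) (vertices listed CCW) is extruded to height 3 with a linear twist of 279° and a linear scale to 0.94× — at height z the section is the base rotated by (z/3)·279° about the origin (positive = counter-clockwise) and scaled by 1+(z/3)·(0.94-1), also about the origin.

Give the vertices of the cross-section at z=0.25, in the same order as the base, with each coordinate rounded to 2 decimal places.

t = z/height = 0.25/3 = 0.0833333
s = 1 + (scale-1)·z/height = 1 + (0.94-1)·0.25/3 = 0.995000
θ = twist·z/height = 279°·0.25/3 = 23.2500° = 0.405789 rad
cos θ = 0.918791, sin θ = 0.394744 (intermediates below are computed at full precision and shown rounded to 5 d.p.)
v1: (-3.5,-3) → rotate → (-2.03154,-4.13798) → ×s → (-2.02138,-4.11729) → (-2.02,-4.12)
v2: (4,-1) → rotate → (4.06991,0.66018) → ×s → (4.04956,0.65688) → (4.05,0.66)
v3: (2.5,0) → rotate → (2.29698,0.98686) → ×s → (2.28549,0.98193) → (2.29,0.98)
v4: (1,-0.5) → rotate → (1.11616,-0.06465) → ×s → (1.11058,-0.06433) → (1.11,-0.06)

Cross-section at z=0.25: (-2.02,-4.12) (4.05,0.66) (2.29,0.98) (1.11,-0.06)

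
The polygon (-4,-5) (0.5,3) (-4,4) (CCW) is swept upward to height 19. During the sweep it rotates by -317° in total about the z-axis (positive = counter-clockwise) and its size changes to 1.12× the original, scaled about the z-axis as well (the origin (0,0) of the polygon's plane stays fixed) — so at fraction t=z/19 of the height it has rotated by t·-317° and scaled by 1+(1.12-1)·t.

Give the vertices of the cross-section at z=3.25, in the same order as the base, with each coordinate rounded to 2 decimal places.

Cross-section at z=3.25: (-6.53,0.33) (2.78,1.38) (0.93,5.70)

t = z/height = 3.25/19 = 0.171053
s = 1 + (scale-1)·z/height = 1 + (1.12-1)·3.25/19 = 1.020526
θ = twist·z/height = -317°·3.25/19 = -54.2237° = -0.946382 rad
cos θ = 0.584622, sin θ = -0.811306 (intermediates below are computed at full precision and shown rounded to 5 d.p.)
v1: (-4,-5) → rotate → (-6.39502,0.32211) → ×s → (-6.52628,0.32872) → (-6.53,0.33)
v2: (0.5,3) → rotate → (2.72623,1.34821) → ×s → (2.78219,1.37589) → (2.78,1.38)
v3: (-4,4) → rotate → (0.90673,5.58371) → ×s → (0.92534,5.69832) → (0.93,5.70)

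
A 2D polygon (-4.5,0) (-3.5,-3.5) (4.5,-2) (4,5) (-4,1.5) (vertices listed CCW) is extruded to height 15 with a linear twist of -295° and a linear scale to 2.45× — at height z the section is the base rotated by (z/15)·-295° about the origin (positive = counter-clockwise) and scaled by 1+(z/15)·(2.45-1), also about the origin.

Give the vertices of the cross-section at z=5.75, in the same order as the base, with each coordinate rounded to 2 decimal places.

Cross-section at z=5.75: (2.74,6.44) (-2.87,7.14) (-5.61,-5.22) (4.72,-8.78) (4.59,4.81)

t = z/height = 5.75/15 = 0.383333
s = 1 + (scale-1)·z/height = 1 + (2.45-1)·5.75/15 = 1.555833
θ = twist·z/height = -295°·5.75/15 = -113.0833° = -1.973676 rad
cos θ = -0.392070, sin θ = -0.919936 (intermediates below are computed at full precision and shown rounded to 5 d.p.)
v1: (-4.5,0) → rotate → (1.76431,4.13971) → ×s → (2.74498,6.44070) → (2.74,6.44)
v2: (-3.5,-3.5) → rotate → (-1.84753,4.59202) → ×s → (-2.87445,7.14441) → (-2.87,7.14)
v3: (4.5,-2) → rotate → (-3.60418,-3.35557) → ×s → (-5.60751,-5.22071) → (-5.61,-5.22)
v4: (4,5) → rotate → (3.03140,-5.64009) → ×s → (4.71635,-8.77504) → (4.72,-8.78)
v5: (-4,1.5) → rotate → (2.94818,3.09164) → ×s → (4.58688,4.81007) → (4.59,4.81)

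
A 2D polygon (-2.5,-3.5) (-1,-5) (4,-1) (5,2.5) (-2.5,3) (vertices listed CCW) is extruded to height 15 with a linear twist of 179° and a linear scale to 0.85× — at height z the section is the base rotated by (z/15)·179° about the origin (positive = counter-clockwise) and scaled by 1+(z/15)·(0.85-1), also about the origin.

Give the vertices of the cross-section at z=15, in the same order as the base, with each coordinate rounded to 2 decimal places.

Cross-section at z=15: (2.18,2.94) (0.92,4.23) (-3.38,0.91) (-4.29,-2.05) (2.08,-2.59)

t = z/height = 15/15 = 1
s = 1 + (scale-1)·z/height = 1 + (0.85-1)·15/15 = 0.850000
θ = twist·z/height = 179°·15/15 = 179.0000° = 3.124139 rad
cos θ = -0.999848, sin θ = 0.017452 (intermediates below are computed at full precision and shown rounded to 5 d.p.)
v1: (-2.5,-3.5) → rotate → (2.56070,3.45584) → ×s → (2.17660,2.93746) → (2.18,2.94)
v2: (-1,-5) → rotate → (1.08711,4.98179) → ×s → (0.92404,4.23452) → (0.92,4.23)
v3: (4,-1) → rotate → (-3.98194,1.06966) → ×s → (-3.38465,0.90921) → (-3.38,0.91)
v4: (5,2.5) → rotate → (-5.04287,-2.41236) → ×s → (-4.28644,-2.05050) → (-4.29,-2.05)
v5: (-2.5,3) → rotate → (2.44726,-3.04317) → ×s → (2.08017,-2.58670) → (2.08,-2.59)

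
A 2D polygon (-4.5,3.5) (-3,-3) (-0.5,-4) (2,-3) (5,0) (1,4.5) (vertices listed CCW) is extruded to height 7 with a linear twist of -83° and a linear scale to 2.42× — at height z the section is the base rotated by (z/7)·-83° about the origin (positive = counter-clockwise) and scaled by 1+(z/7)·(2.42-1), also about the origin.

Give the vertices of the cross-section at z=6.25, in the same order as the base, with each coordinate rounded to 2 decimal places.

Cross-section at z=6.25: (4.84,11.99) (-8.41,4.68) (-9.04,-1.39) (-5.30,-6.23) (3.11,-10.91) (10.44,0.61)

t = z/height = 6.25/7 = 0.892857
s = 1 + (scale-1)·z/height = 1 + (2.42-1)·6.25/7 = 2.267857
θ = twist·z/height = -83°·6.25/7 = -74.1071° = -1.293414 rad
cos θ = 0.273839, sin θ = -0.961775 (intermediates below are computed at full precision and shown rounded to 5 d.p.)
v1: (-4.5,3.5) → rotate → (2.13394,5.28643) → ×s → (4.83946,11.98886) → (4.84,11.99)
v2: (-3,-3) → rotate → (-3.70684,2.06381) → ×s → (-8.40659,4.68042) → (-8.41,4.68)
v3: (-0.5,-4) → rotate → (-3.98402,-0.61447) → ×s → (-9.03519,-1.39353) → (-9.04,-1.39)
v4: (2,-3) → rotate → (-2.33765,-2.74507) → ×s → (-5.30145,-6.22542) → (-5.30,-6.23)
v5: (5,0) → rotate → (1.36920,-4.80888) → ×s → (3.10514,-10.90585) → (3.11,-10.91)
v6: (1,4.5) → rotate → (4.60183,0.27050) → ×s → (10.43629,0.61346) → (10.44,0.61)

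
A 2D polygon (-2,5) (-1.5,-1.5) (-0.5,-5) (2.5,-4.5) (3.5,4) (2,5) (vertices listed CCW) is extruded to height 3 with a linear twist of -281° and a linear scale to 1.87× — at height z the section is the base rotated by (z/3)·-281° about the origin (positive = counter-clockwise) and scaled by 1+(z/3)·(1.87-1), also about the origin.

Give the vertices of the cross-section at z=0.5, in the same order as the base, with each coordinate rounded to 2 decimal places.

t = z/height = 0.5/3 = 0.166667
s = 1 + (scale-1)·z/height = 1 + (1.87-1)·0.5/3 = 1.145000
θ = twist·z/height = -281°·0.5/3 = -46.8333° = -0.817396 rad
cos θ = 0.684123, sin θ = -0.729367 (intermediates below are computed at full precision and shown rounded to 5 d.p.)
v1: (-2,5) → rotate → (2.27859,4.87935) → ×s → (2.60898,5.58685) → (2.61,5.59)
v2: (-1.5,-1.5) → rotate → (-2.12023,0.06787) → ×s → (-2.42767,0.07771) → (-2.43,0.08)
v3: (-0.5,-5) → rotate → (-3.98890,-3.05593) → ×s → (-4.56729,-3.49904) → (-4.57,-3.50)
v4: (2.5,-4.5) → rotate → (-1.57184,-4.90197) → ×s → (-1.79976,-5.61276) → (-1.80,-5.61)
v5: (3.5,4) → rotate → (5.31190,0.18371) → ×s → (6.08212,0.21035) → (6.08,0.21)
v6: (2,5) → rotate → (5.01508,1.96188) → ×s → (5.74227,2.24635) → (5.74,2.25)

Cross-section at z=0.5: (2.61,5.59) (-2.43,0.08) (-4.57,-3.50) (-1.80,-5.61) (6.08,0.21) (5.74,2.25)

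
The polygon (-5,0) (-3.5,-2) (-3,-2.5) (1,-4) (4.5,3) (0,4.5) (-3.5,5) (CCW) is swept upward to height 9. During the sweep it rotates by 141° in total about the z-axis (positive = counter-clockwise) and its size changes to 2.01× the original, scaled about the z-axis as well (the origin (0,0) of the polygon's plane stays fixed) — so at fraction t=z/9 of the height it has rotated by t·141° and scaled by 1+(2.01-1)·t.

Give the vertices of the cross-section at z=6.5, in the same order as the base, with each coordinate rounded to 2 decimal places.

Cross-section at z=6.5: (1.77,-8.46) (4.63,-5.22) (5.30,-4.19) (6.42,3.11) (-6.67,6.55) (-7.62,-1.60) (-7.22,-7.70)

t = z/height = 6.5/9 = 0.722222
s = 1 + (scale-1)·z/height = 1 + (2.01-1)·6.5/9 = 1.729444
θ = twist·z/height = 141°·6.5/9 = 101.8333° = 1.777327 rad
cos θ = -0.205065, sin θ = 0.978748 (intermediates below are computed at full precision and shown rounded to 5 d.p.)
v1: (-5,0) → rotate → (1.02533,-4.89374) → ×s → (1.77325,-8.46345) → (1.77,-8.46)
v2: (-3.5,-2) → rotate → (2.67523,-3.01549) → ×s → (4.62665,-5.21512) → (4.63,-5.22)
v3: (-3,-2.5) → rotate → (3.06207,-2.42358) → ×s → (5.29567,-4.19145) → (5.30,-4.19)
v4: (1,-4) → rotate → (3.70993,1.79901) → ×s → (6.41611,3.11129) → (6.42,3.11)
v5: (4.5,3) → rotate → (-3.85904,3.78917) → ×s → (-6.67399,6.55316) → (-6.67,6.55)
v6: (0,4.5) → rotate → (-4.40437,-0.92279) → ×s → (-7.61711,-1.59592) → (-7.62,-1.60)
v7: (-3.5,5) → rotate → (-4.17601,-4.45095) → ×s → (-7.22218,-7.69766) → (-7.22,-7.70)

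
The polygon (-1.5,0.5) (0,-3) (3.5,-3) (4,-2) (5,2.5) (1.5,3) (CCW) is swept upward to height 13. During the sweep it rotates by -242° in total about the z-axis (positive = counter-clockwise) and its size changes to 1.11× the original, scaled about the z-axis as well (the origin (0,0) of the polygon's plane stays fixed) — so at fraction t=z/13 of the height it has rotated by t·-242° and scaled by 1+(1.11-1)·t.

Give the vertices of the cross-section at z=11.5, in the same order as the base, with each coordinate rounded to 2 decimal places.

Cross-section at z=11.5: (1.06,-1.38) (1.84,2.73) (-1.34,4.88) (-2.41,4.28) (-6.08,0.80) (-3.21,-1.80)

t = z/height = 11.5/13 = 0.884615
s = 1 + (scale-1)·z/height = 1 + (1.11-1)·11.5/13 = 1.097308
θ = twist·z/height = -242°·11.5/13 = -214.0769° = -3.736347 rad
cos θ = -0.828286, sin θ = 0.560305 (intermediates below are computed at full precision and shown rounded to 5 d.p.)
v1: (-1.5,0.5) → rotate → (0.96228,-1.25460) → ×s → (1.05591,-1.37668) → (1.06,-1.38)
v2: (0,-3) → rotate → (1.68092,2.48486) → ×s → (1.84448,2.72665) → (1.84,2.73)
v3: (3.5,-3) → rotate → (-1.21808,4.44593) → ×s → (-1.33661,4.87855) → (-1.34,4.88)
v4: (4,-2) → rotate → (-2.19253,3.89779) → ×s → (-2.40588,4.27708) → (-2.41,4.28)
v5: (5,2.5) → rotate → (-5.54219,0.73081) → ×s → (-6.08149,0.80193) → (-6.08,0.80)
v6: (1.5,3) → rotate → (-2.92335,-1.64440) → ×s → (-3.20781,-1.80441) → (-3.21,-1.80)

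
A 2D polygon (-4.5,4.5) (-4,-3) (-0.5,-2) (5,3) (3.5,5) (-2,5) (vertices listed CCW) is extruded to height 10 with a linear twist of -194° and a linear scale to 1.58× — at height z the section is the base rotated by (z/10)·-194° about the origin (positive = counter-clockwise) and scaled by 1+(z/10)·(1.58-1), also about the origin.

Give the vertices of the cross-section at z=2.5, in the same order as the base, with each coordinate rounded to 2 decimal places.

Cross-section at z=2.5: (0.44,7.27) (-5.61,1.15) (-2.09,-1.09) (6.37,-2.01) (6.94,0.79) (2.77,5.51)

t = z/height = 2.5/10 = 0.25
s = 1 + (scale-1)·z/height = 1 + (1.58-1)·2.5/10 = 1.145000
θ = twist·z/height = -194°·2.5/10 = -48.5000° = -0.846485 rad
cos θ = 0.662620, sin θ = -0.748956 (intermediates below are computed at full precision and shown rounded to 5 d.p.)
v1: (-4.5,4.5) → rotate → (0.38851,6.35209) → ×s → (0.44484,7.27314) → (0.44,7.27)
v2: (-4,-3) → rotate → (-4.89735,1.00796) → ×s → (-5.60746,1.15412) → (-5.61,1.15)
v3: (-0.5,-2) → rotate → (-1.82922,-0.95076) → ×s → (-2.09446,-1.08862) → (-2.09,-1.09)
v4: (5,3) → rotate → (5.55997,-1.75692) → ×s → (6.36616,-2.01167) → (6.37,-2.01)
v5: (3.5,5) → rotate → (6.06395,0.69176) → ×s → (6.94322,0.79206) → (6.94,0.79)
v6: (-2,5) → rotate → (2.41954,4.81101) → ×s → (2.77037,5.50861) → (2.77,5.51)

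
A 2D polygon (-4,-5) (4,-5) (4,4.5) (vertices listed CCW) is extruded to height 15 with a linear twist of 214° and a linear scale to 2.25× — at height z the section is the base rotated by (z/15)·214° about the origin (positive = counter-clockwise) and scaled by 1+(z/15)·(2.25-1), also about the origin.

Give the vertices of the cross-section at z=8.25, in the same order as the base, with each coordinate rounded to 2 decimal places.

Cross-section at z=8.25: (10.61,-2.05) (4.33,9.90) (-9.86,2.45)

t = z/height = 8.25/15 = 0.55
s = 1 + (scale-1)·z/height = 1 + (2.25-1)·8.25/15 = 1.687500
θ = twist·z/height = 214°·8.25/15 = 117.7000° = 2.054253 rad
cos θ = -0.464842, sin θ = 0.885394 (intermediates below are computed at full precision and shown rounded to 5 d.p.)
v1: (-4,-5) → rotate → (6.28634,-1.21736) → ×s → (10.60819,-2.05430) → (10.61,-2.05)
v2: (4,-5) → rotate → (2.56760,5.86578) → ×s → (4.33282,9.89851) → (4.33,9.90)
v3: (4,4.5) → rotate → (-5.84364,1.44979) → ×s → (-9.86114,2.44651) → (-9.86,2.45)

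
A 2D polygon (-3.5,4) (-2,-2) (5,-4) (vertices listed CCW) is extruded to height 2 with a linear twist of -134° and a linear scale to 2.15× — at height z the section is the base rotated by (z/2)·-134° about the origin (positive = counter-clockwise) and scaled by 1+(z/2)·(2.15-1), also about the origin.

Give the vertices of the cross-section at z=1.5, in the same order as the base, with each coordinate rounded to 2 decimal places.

Cross-section at z=1.5: (8.51,5.05) (-2.98,4.34) (-9.02,-7.80)

t = z/height = 1.5/2 = 0.75
s = 1 + (scale-1)·z/height = 1 + (2.15-1)·1.5/2 = 1.862500
θ = twist·z/height = -134°·1.5/2 = -100.5000° = -1.754056 rad
cos θ = -0.182236, sin θ = -0.983255 (intermediates below are computed at full precision and shown rounded to 5 d.p.)
v1: (-3.5,4) → rotate → (4.57084,2.71245) → ×s → (8.51320,5.05194) → (8.51,5.05)
v2: (-2,-2) → rotate → (-1.60204,2.33098) → ×s → (-2.98380,4.34145) → (-2.98,4.34)
v3: (5,-4) → rotate → (-4.84420,-4.18733) → ×s → (-9.02232,-7.79891) → (-9.02,-7.80)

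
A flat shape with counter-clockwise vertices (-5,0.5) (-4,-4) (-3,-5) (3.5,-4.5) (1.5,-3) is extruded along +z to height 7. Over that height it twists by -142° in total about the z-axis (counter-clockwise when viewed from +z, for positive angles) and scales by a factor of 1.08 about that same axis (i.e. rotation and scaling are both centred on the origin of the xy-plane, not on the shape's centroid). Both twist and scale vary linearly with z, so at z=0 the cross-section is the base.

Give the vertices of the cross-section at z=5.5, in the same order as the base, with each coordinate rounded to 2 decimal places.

Cross-section at z=5.5: (2.45,4.75) (-2.39,5.52) (-3.77,4.92) (-5.82,-1.70) (-3.55,-0.31)

t = z/height = 5.5/7 = 0.785714
s = 1 + (scale-1)·z/height = 1 + (1.08-1)·5.5/7 = 1.062857
θ = twist·z/height = -142°·5.5/7 = -111.5714° = -1.947289 rad
cos θ = -0.367661, sin θ = -0.929960 (intermediates below are computed at full precision and shown rounded to 5 d.p.)
v1: (-5,0.5) → rotate → (2.30328,4.46597) → ×s → (2.44806,4.74669) → (2.45,4.75)
v2: (-4,-4) → rotate → (-2.24920,5.19048) → ×s → (-2.39057,5.51674) → (-2.39,5.52)
v3: (-3,-5) → rotate → (-3.54682,4.62818) → ×s → (-3.76976,4.91910) → (-3.77,4.92)
v4: (3.5,-4.5) → rotate → (-5.47163,-1.60039) → ×s → (-5.81556,-1.70098) → (-5.82,-1.70)
v5: (1.5,-3) → rotate → (-3.34137,-0.29196) → ×s → (-3.55140,-0.31031) → (-3.55,-0.31)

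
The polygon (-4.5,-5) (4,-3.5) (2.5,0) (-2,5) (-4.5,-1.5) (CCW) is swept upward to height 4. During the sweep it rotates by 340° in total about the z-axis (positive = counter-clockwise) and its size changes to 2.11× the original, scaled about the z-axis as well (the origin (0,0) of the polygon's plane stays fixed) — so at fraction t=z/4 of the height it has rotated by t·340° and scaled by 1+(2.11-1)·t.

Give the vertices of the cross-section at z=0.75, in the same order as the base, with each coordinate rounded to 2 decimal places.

Cross-section at z=0.75: (3.01,-7.55) (5.93,2.46) (1.34,2.71) (-6.49,0.50) (-0.78,-5.68)

t = z/height = 0.75/4 = 0.1875
s = 1 + (scale-1)·z/height = 1 + (2.11-1)·0.75/4 = 1.208125
θ = twist·z/height = 340°·0.75/4 = 63.7500° = 1.112647 rad
cos θ = 0.442289, sin θ = 0.896873 (intermediates below are computed at full precision and shown rounded to 5 d.p.)
v1: (-4.5,-5) → rotate → (2.49406,-6.24737) → ×s → (3.01314,-7.54760) → (3.01,-7.55)
v2: (4,-3.5) → rotate → (4.90821,2.03948) → ×s → (5.92973,2.46395) → (5.93,2.46)
v3: (2.5,0) → rotate → (1.10572,2.24218) → ×s → (1.33585,2.70884) → (1.34,2.71)
v4: (-2,5) → rotate → (-5.36894,0.41770) → ×s → (-6.48635,0.50463) → (-6.49,0.50)
v5: (-4.5,-1.5) → rotate → (-0.64499,-4.69936) → ×s → (-0.77923,-5.67741) → (-0.78,-5.68)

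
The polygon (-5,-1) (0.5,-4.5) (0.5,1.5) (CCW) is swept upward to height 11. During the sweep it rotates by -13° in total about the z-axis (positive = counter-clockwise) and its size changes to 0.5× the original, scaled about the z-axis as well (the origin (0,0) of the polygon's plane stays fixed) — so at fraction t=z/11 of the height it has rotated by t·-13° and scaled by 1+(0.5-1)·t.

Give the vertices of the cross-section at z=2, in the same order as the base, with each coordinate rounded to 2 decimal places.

t = z/height = 2/11 = 0.181818
s = 1 + (scale-1)·z/height = 1 + (0.5-1)·2/11 = 0.909091
θ = twist·z/height = -13°·2/11 = -2.3636° = -0.041253 rad
cos θ = 0.999149, sin θ = -0.041242 (intermediates below are computed at full precision and shown rounded to 5 d.p.)
v1: (-5,-1) → rotate → (-5.03699,-0.79294) → ×s → (-4.57908,-0.72086) → (-4.58,-0.72)
v2: (0.5,-4.5) → rotate → (0.31399,-4.51679) → ×s → (0.28544,-4.10617) → (0.29,-4.11)
v3: (0.5,1.5) → rotate → (0.56144,1.47810) → ×s → (0.51040,1.34373) → (0.51,1.34)

Cross-section at z=2: (-4.58,-0.72) (0.29,-4.11) (0.51,1.34)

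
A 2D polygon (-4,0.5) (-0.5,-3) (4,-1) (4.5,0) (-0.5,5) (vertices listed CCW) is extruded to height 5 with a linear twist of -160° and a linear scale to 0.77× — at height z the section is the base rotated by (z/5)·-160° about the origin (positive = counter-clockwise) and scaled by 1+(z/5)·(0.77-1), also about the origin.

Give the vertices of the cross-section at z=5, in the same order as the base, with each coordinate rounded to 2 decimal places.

t = z/height = 5/5 = 1
s = 1 + (scale-1)·z/height = 1 + (0.77-1)·5/5 = 0.770000
θ = twist·z/height = -160°·5/5 = -160.0000° = -2.792527 rad
cos θ = -0.939693, sin θ = -0.342020 (intermediates below are computed at full precision and shown rounded to 5 d.p.)
v1: (-4,0.5) → rotate → (3.92978,0.89823) → ×s → (3.02593,0.69164) → (3.03,0.69)
v2: (-0.5,-3) → rotate → (-0.55621,2.99009) → ×s → (-0.42828,2.30237) → (-0.43,2.30)
v3: (4,-1) → rotate → (-4.10079,-0.42839) → ×s → (-3.15761,-0.32986) → (-3.16,-0.33)
v4: (4.5,0) → rotate → (-4.22862,-1.53909) → ×s → (-3.25603,-1.18510) → (-3.26,-1.19)
v5: (-0.5,5) → rotate → (2.17995,-4.52745) → ×s → (1.67856,-3.48614) → (1.68,-3.49)

Cross-section at z=5: (3.03,0.69) (-0.43,2.30) (-3.16,-0.33) (-3.26,-1.19) (1.68,-3.49)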